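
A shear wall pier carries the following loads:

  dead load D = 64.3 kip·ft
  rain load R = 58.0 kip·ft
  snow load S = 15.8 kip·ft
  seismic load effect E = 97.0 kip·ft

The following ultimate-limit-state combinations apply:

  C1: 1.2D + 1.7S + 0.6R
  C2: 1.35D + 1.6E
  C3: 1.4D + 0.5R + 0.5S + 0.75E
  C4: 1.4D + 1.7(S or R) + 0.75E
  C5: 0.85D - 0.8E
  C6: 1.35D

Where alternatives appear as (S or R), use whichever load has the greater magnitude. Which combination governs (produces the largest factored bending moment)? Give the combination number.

(S or R) → R = 58.0 kip·ft.
C1: 1.2(64.3) + 1.7(15.8) + 0.6(58.0) = 138.8
C2: 1.35(64.3) + 1.6(97.0) = 242.0
C3: 1.4(64.3) + 0.5(58.0) + 0.5(15.8) + 0.75(97.0) = 199.7
C4: 1.4(64.3) + 1.7(58.0) + 0.75(97.0) = 261.4
C5: 0.85(64.3) - 0.8(97.0) = -22.9
C6: 1.35(64.3) = 86.8
The largest value is 261.4 kip·ft from combination 4.

Combination 4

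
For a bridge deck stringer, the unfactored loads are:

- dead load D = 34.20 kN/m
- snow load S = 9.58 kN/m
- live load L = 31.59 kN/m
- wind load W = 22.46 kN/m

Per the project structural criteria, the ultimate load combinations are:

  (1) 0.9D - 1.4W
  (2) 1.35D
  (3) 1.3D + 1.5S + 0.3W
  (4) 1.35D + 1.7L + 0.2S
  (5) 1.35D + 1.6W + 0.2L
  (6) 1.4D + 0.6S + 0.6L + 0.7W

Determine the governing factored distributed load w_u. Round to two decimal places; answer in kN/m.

101.79 kN/m

(1) 0.9(34.20) - 1.4(22.46) = -0.66
(2) 1.35(34.20) = 46.17
(3) 1.3(34.20) + 1.5(9.58) + 0.3(22.46) = 65.57
(4) 1.35(34.20) + 1.7(31.59) + 0.2(9.58) = 101.79
(5) 1.35(34.20) + 1.6(22.46) + 0.2(31.59) = 88.42
(6) 1.4(34.20) + 0.6(9.58) + 0.6(31.59) + 0.7(22.46) = 88.30
Maximum is from combination 4.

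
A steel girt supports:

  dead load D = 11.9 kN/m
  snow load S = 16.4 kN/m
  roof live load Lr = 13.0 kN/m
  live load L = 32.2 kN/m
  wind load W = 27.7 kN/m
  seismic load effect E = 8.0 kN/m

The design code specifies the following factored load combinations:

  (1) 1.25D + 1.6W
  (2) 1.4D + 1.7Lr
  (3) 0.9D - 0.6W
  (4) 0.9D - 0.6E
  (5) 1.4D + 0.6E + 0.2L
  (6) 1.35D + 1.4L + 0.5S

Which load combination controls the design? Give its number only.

(1) 1.25(11.9) + 1.6(27.7) = 14.88 + 44.32 = 59.20
(2) 1.4(11.9) + 1.7(13.0) = 16.66 + 22.10 = 38.76
(3) 0.9(11.9) - 0.6(27.7) = 10.71 - 16.62 = -5.91
(4) 0.9(11.9) - 0.6(8.0) = 10.71 - 4.80 = 5.91
(5) 1.4(11.9) + 0.6(8.0) + 0.2(32.2) = 16.66 + 4.80 + 6.44 = 27.90
(6) 1.35(11.9) + 1.4(32.2) + 0.5(16.4) = 16.07 + 45.08 + 8.20 = 69.35
The largest value is 69.35 kN/m from combination 6.

Combination 6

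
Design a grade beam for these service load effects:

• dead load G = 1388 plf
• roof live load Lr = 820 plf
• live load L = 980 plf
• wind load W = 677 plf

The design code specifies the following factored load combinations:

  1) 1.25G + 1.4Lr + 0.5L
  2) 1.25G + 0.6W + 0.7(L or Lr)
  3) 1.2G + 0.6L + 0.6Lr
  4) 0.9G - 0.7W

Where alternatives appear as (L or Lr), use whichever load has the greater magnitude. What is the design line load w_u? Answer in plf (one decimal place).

3373.0 plf

(L or Lr) → L = 980 plf.
1) 1.25(1388) + 1.4(820) + 0.5(980) = 1735.0 + 1148.0 + 490.0 = 3373.0
2) 1.25(1388) + 0.6(677) + 0.7(980) = 1735.0 + 406.2 + 686.0 = 2827.2
3) 1.2(1388) + 0.6(980) + 0.6(820) = 1665.6 + 588.0 + 492.0 = 2745.6
4) 0.9(1388) - 0.7(677) = 1249.2 - 473.9 = 775.3
The controlling combination is 1, giving 3373.0 plf.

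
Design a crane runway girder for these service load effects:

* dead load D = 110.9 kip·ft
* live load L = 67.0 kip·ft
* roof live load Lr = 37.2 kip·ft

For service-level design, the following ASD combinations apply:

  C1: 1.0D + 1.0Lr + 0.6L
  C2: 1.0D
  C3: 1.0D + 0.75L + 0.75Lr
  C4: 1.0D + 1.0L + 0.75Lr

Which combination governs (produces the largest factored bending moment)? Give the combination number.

C1: 1.0(110.9) + 1.0(37.2) + 0.6(67.0) = 110.90 + 37.20 + 40.20 = 188.30
C2: 1.0(110.9) = 110.90
C3: 1.0(110.9) + 0.75(67.0) + 0.75(37.2) = 110.90 + 50.25 + 27.90 = 189.05
C4: 1.0(110.9) + 1.0(67.0) + 0.75(37.2) = 110.90 + 67.00 + 27.90 = 205.80
The largest value is 205.80 kip·ft from combination 4.

Combination 4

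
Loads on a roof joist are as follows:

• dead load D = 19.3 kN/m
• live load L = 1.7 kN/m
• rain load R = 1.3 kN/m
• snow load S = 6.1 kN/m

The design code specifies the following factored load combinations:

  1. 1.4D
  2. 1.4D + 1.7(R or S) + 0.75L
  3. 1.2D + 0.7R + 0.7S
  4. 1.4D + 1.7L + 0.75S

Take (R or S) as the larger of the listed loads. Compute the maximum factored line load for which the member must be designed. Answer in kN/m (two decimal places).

(R or S) → S = 6.1 kN/m.
1. 1.4(19.3) = 27.02
2. 1.4(19.3) + 1.7(6.1) + 0.75(1.7) = 27.02 + 10.37 + 1.28 = 38.67
3. 1.2(19.3) + 0.7(1.3) + 0.7(6.1) = 23.16 + 0.91 + 4.27 = 28.34
4. 1.4(19.3) + 1.7(1.7) + 0.75(6.1) = 27.02 + 2.89 + 4.58 = 34.49
Combination 2 governs: w_u = 38.67 kN/m.

38.67 kN/m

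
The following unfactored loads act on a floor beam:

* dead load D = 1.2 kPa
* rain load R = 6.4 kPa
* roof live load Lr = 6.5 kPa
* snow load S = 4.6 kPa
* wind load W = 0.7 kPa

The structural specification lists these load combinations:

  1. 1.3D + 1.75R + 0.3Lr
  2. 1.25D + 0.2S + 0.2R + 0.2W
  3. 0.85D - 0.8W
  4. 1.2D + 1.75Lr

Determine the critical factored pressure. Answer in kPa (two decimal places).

1. 1.3(1.2) + 1.75(6.4) + 0.3(6.5) = 1.56 + 11.20 + 1.95 = 14.71
2. 1.25(1.2) + 0.2(4.6) + 0.2(6.4) + 0.2(0.7) = 1.50 + 0.92 + 1.28 + 0.14 = 3.84
3. 0.85(1.2) - 0.8(0.7) = 1.02 - 0.56 = 0.46
4. 1.2(1.2) + 1.75(6.5) = 1.44 + 11.38 = 12.82
Maximum is from combination 1.

14.71 kPa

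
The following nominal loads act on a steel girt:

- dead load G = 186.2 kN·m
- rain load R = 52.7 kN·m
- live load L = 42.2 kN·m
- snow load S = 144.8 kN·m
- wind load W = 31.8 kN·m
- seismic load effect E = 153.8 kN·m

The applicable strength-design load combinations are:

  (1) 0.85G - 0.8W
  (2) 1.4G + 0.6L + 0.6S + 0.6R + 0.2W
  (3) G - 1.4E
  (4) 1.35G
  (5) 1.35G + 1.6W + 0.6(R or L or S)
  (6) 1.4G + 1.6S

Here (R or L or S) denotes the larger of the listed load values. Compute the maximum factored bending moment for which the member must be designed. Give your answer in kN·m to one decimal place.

492.4 kN·m

(R or L or S) → S = 144.8 kN·m.
(1) 0.85(186.2) - 0.8(31.8) = 132.8
(2) 1.4(186.2) + 0.6(42.2) + 0.6(144.8) + 0.6(52.7) + 0.2(31.8) = 260.7 + 25.3 + 86.9 + 31.6 + 6.4 = 410.9
(3) 1.0(186.2) - 1.4(153.8) = 186.2 - 215.3 = -29.1
(4) 1.35(186.2) = 251.4
(5) 1.35(186.2) + 1.6(31.8) + 0.6(144.8) = 389.1
(6) 1.4(186.2) + 1.6(144.8) = 260.7 + 231.7 = 492.4
The controlling combination is 6, giving 492.4 kN·m.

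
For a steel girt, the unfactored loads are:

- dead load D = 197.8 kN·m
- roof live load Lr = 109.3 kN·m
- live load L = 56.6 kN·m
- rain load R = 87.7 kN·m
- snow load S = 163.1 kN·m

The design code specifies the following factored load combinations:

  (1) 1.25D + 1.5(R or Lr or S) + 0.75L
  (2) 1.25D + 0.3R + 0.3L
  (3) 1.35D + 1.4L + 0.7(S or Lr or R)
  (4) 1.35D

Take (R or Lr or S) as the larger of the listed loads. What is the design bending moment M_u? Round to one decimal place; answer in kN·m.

(R or Lr or S) → S = 163.1 kN·m; (S or Lr or R) → S = 163.1 kN·m.
(1) 1.25(197.8) + 1.5(163.1) + 0.75(56.6) = 534.4
(2) 1.25(197.8) + 0.3(87.7) + 0.3(56.6) = 290.5
(3) 1.35(197.8) + 1.4(56.6) + 0.7(163.1) = 460.4
(4) 1.35(197.8) = 267.0
Combination 1 governs: M_u = 534.4 kN·m.

534.4 kN·m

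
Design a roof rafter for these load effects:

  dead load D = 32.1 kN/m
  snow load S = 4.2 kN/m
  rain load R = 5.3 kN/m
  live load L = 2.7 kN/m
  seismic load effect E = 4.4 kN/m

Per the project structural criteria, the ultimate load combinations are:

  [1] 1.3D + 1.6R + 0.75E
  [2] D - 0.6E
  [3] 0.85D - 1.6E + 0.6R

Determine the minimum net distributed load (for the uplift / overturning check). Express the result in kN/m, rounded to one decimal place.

23.4 kN/m

[1] 1.3(32.1) + 1.6(5.3) + 0.75(4.4) = 41.7 + 8.5 + 3.3 = 53.5
[2] 1.0(32.1) - 0.6(4.4) = 32.1 - 2.6 = 29.5
[3] 0.85(32.1) - 1.6(4.4) + 0.6(5.3) = 23.4
Combination 3 gives the minimum: 23.4 kN/m.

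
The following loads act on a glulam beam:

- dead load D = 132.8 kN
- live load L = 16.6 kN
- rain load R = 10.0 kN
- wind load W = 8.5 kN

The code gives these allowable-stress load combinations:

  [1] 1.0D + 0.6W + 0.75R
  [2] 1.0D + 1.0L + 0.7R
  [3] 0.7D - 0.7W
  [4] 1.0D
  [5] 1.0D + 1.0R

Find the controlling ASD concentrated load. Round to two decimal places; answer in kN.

[1] 1.0(132.8) + 0.6(8.5) + 0.75(10.0) = 145.40
[2] 1.0(132.8) + 1.0(16.6) + 0.7(10.0) = 156.40
[3] 0.7(132.8) - 0.7(8.5) = 87.01
[4] 1.0(132.8) = 132.80
[5] 1.0(132.8) + 1.0(10.0) = 142.80
Combination 2 governs: P = 156.40 kN.

156.40 kN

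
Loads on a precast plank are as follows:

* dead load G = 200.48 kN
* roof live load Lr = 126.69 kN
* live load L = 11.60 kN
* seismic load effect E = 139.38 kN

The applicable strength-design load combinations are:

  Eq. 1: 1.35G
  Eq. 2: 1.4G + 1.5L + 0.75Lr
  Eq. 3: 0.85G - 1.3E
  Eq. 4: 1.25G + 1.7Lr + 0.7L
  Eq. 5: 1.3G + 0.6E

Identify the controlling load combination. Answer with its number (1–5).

Eq. 1: 1.35(200.48) = 270.65
Eq. 2: 1.4(200.48) + 1.5(11.60) + 0.75(126.69) = 393.09
Eq. 3: 0.85(200.48) - 1.3(139.38) = -10.79
Eq. 4: 1.25(200.48) + 1.7(126.69) + 0.7(11.60) = 474.09
Eq. 5: 1.3(200.48) + 0.6(139.38) = 344.25
The largest value is 474.09 kN from combination 4.

Combination 4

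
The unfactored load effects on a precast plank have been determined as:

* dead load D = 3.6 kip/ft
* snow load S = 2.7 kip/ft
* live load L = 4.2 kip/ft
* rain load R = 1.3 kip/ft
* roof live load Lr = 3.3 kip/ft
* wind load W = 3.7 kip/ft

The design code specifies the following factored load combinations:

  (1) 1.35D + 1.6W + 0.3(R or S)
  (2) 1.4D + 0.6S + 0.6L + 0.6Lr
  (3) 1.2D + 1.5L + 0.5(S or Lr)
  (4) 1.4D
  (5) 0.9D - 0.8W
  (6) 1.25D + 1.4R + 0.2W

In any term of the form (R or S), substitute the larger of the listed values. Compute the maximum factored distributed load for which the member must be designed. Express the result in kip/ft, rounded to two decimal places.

12.27 kip/ft

(R or S) → S = 2.7 kip/ft; (S or Lr) → Lr = 3.3 kip/ft.
(1) 1.35(3.6) + 1.6(3.7) + 0.3(2.7) = 4.86 + 5.92 + 0.81 = 11.59
(2) 1.4(3.6) + 0.6(2.7) + 0.6(4.2) + 0.6(3.3) = 5.04 + 1.62 + 2.52 + 1.98 = 11.16
(3) 1.2(3.6) + 1.5(4.2) + 0.5(3.3) = 4.32 + 6.30 + 1.65 = 12.27
(4) 1.4(3.6) = 5.04
(5) 0.9(3.6) - 0.8(3.7) = 3.24 - 2.96 = 0.28
(6) 1.25(3.6) + 1.4(1.3) + 0.2(3.7) = 4.50 + 1.82 + 0.74 = 7.06
The controlling combination is 3, giving 12.27 kip/ft.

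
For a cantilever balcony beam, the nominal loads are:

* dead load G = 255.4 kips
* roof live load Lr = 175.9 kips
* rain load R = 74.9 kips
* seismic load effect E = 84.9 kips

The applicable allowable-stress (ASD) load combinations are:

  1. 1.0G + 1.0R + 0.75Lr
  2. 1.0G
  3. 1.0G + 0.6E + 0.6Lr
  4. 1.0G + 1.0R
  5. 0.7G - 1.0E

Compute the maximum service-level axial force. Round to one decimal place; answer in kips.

462.2 kips

1. 1.0(255.4) + 1.0(74.9) + 0.75(175.9) = 255.4 + 74.9 + 131.9 = 462.2
2. 1.0(255.4) = 255.4
3. 1.0(255.4) + 0.6(84.9) + 0.6(175.9) = 411.9
4. 1.0(255.4) + 1.0(74.9) = 255.4 + 74.9 = 330.3
5. 0.7(255.4) - 1.0(84.9) = 178.8 - 84.9 = 93.9
Combination 1 governs: P = 462.2 kips.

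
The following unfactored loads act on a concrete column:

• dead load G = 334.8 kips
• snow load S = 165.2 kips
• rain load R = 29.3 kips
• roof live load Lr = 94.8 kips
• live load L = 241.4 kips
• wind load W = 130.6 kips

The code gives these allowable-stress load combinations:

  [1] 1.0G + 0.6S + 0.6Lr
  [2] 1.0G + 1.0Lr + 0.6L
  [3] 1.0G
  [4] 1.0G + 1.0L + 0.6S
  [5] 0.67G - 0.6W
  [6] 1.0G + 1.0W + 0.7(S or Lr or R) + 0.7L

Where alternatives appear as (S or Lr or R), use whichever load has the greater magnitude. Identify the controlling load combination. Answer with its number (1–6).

(S or Lr or R) → S = 165.2 kips.
[1] 1.0(334.8) + 0.6(165.2) + 0.6(94.8) = 334.8 + 99.1 + 56.9 = 490.8
[2] 1.0(334.8) + 1.0(94.8) + 0.6(241.4) = 334.8 + 94.8 + 144.8 = 574.4
[3] 1.0(334.8) = 334.8
[4] 1.0(334.8) + 1.0(241.4) + 0.6(165.2) = 334.8 + 241.4 + 99.1 = 675.3
[5] 0.67(334.8) - 0.6(130.6) = 146.0
[6] 1.0(334.8) + 1.0(130.6) + 0.7(165.2) + 0.7(241.4) = 334.8 + 130.6 + 115.6 + 169.0 = 750.0
The largest value is 750.0 kips from combination 6.

Combination 6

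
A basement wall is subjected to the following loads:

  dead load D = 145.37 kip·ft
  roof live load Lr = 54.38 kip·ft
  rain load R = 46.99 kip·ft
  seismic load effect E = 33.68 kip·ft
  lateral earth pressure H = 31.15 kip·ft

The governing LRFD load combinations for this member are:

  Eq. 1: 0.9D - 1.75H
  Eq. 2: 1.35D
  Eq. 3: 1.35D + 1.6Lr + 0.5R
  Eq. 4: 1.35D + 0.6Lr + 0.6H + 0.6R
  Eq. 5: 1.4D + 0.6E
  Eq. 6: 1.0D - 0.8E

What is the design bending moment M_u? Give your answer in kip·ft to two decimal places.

Eq. 1: 0.9(145.37) - 1.75(31.15) = 76.32
Eq. 2: 1.35(145.37) = 196.25
Eq. 3: 1.35(145.37) + 1.6(54.38) + 0.5(46.99) = 306.75
Eq. 4: 1.35(145.37) + 0.6(54.38) + 0.6(31.15) + 0.6(46.99) = 275.76
Eq. 5: 1.4(145.37) + 0.6(33.68) = 223.73
Eq. 6: 1.0(145.37) - 0.8(33.68) = 118.43
The controlling combination is 3, giving 306.75 kip·ft.

306.75 kip·ft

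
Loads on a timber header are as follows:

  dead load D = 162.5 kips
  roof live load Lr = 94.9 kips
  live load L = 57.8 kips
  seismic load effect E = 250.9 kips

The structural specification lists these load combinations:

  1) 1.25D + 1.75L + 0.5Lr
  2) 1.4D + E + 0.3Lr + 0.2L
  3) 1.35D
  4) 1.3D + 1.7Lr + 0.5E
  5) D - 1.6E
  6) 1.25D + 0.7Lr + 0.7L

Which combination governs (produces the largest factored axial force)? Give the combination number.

Combination 2

1) 1.25(162.5) + 1.75(57.8) + 0.5(94.9) = 203.13 + 101.15 + 47.45 = 351.73
2) 1.4(162.5) + 1.0(250.9) + 0.3(94.9) + 0.2(57.8) = 227.50 + 250.90 + 28.47 + 11.56 = 518.43
3) 1.35(162.5) = 219.38
4) 1.3(162.5) + 1.7(94.9) + 0.5(250.9) = 211.25 + 161.33 + 125.45 = 498.03
5) 1.0(162.5) - 1.6(250.9) = 162.50 - 401.44 = -238.94
6) 1.25(162.5) + 0.7(94.9) + 0.7(57.8) = 203.13 + 66.43 + 40.46 = 310.02
The largest value is 518.43 kips from combination 2.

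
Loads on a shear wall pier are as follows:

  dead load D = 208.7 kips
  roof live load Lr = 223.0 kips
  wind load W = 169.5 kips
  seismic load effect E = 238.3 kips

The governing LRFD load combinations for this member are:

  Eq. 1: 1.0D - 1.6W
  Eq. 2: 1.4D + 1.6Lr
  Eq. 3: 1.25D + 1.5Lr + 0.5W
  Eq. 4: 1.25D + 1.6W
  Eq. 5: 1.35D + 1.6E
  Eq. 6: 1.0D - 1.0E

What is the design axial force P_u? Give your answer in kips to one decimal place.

680.1 kips

Eq. 1: 1.0(208.7) - 1.6(169.5) = -62.5
Eq. 2: 1.4(208.7) + 1.6(223.0) = 649.0
Eq. 3: 1.25(208.7) + 1.5(223.0) + 0.5(169.5) = 680.1
Eq. 4: 1.25(208.7) + 1.6(169.5) = 532.1
Eq. 5: 1.35(208.7) + 1.6(238.3) = 663.0
Eq. 6: 1.0(208.7) - 1.0(238.3) = -29.6
Combination 3 governs: P_u = 680.1 kips.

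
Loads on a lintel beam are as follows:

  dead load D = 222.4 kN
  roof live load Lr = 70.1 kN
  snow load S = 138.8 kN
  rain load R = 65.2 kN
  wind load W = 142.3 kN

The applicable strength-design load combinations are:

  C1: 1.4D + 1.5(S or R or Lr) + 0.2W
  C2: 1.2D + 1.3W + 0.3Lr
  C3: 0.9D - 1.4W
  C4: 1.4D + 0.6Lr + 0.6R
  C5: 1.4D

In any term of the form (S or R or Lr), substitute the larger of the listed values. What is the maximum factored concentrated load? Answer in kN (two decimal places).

(S or R or Lr) → S = 138.8 kN.
C1: 1.4(222.4) + 1.5(138.8) + 0.2(142.3) = 311.36 + 208.20 + 28.46 = 548.02
C2: 1.2(222.4) + 1.3(142.3) + 0.3(70.1) = 266.88 + 184.99 + 21.03 = 472.90
C3: 0.9(222.4) - 1.4(142.3) = 200.16 - 199.22 = 0.94
C4: 1.4(222.4) + 0.6(70.1) + 0.6(65.2) = 311.36 + 42.06 + 39.12 = 392.54
C5: 1.4(222.4) = 311.36
Combination 1 governs: P_u = 548.02 kN.

548.02 kN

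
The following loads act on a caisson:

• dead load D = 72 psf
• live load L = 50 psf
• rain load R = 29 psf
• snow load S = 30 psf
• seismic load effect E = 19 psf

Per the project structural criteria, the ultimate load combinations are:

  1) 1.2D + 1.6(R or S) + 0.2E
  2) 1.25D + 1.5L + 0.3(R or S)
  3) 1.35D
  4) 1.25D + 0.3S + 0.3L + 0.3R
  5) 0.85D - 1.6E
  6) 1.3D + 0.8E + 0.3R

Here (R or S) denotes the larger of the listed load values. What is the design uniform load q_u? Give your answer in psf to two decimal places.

(R or S) → S = 30 psf.
1) 1.2(72) + 1.6(30) + 0.2(19) = 138.20
2) 1.25(72) + 1.5(50) + 0.3(30) = 174.00
3) 1.35(72) = 97.20
4) 1.25(72) + 0.3(30) + 0.3(50) + 0.3(29) = 122.70
5) 0.85(72) - 1.6(19) = 30.80
6) 1.3(72) + 0.8(19) + 0.3(29) = 117.50
Combination 2 governs: q_u = 174.00 psf.

174.00 psf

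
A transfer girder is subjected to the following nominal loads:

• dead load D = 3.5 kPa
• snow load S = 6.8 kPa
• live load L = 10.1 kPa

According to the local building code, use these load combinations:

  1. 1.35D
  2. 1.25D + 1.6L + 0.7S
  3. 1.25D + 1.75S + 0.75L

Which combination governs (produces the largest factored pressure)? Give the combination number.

1. 1.35(3.5) = 4.7
2. 1.25(3.5) + 1.6(10.1) + 0.7(6.8) = 25.3
3. 1.25(3.5) + 1.75(6.8) + 0.75(10.1) = 23.9
The largest value is 25.3 kPa from combination 2.

Combination 2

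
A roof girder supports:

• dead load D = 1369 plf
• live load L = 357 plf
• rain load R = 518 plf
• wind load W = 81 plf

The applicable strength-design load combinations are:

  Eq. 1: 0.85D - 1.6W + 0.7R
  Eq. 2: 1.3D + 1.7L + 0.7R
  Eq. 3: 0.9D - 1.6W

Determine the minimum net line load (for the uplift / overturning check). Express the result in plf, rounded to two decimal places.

1102.50 plf

Eq. 1: 0.85(1369) - 1.6(81) + 0.7(518) = 1163.65 - 129.60 + 362.60 = 1396.65
Eq. 2: 1.3(1369) + 1.7(357) + 0.7(518) = 1779.70 + 606.90 + 362.60 = 2749.20
Eq. 3: 0.9(1369) - 1.6(81) = 1232.10 - 129.60 = 1102.50
Combination 3 gives the minimum: 1102.50 plf.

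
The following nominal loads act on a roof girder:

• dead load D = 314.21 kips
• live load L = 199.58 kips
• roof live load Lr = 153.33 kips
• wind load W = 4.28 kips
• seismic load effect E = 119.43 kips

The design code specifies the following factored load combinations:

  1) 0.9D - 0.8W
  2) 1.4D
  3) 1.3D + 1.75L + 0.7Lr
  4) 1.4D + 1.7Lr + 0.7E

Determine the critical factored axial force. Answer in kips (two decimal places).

1) 0.9(314.21) - 0.8(4.28) = 282.79 - 3.42 = 279.37
2) 1.4(314.21) = 439.89
3) 1.3(314.21) + 1.75(199.58) + 0.7(153.33) = 408.47 + 349.27 + 107.33 = 865.07
4) 1.4(314.21) + 1.7(153.33) + 0.7(119.43) = 784.16
Maximum is from combination 3.

865.07 kips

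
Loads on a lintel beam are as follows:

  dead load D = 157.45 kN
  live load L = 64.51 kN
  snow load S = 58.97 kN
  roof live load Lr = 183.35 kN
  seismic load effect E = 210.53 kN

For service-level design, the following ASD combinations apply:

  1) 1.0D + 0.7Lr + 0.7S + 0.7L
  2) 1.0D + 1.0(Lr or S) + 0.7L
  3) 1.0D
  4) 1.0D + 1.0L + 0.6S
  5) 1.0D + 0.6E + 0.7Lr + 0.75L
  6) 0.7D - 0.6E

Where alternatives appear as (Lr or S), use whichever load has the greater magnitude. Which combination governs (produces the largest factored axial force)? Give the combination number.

Combination 5

(Lr or S) → Lr = 183.35 kN.
1) 1.0(157.45) + 0.7(183.35) + 0.7(58.97) + 0.7(64.51) = 372.23
2) 1.0(157.45) + 1.0(183.35) + 0.7(64.51) = 157.45 + 183.35 + 45.16 = 385.96
3) 1.0(157.45) = 157.45
4) 1.0(157.45) + 1.0(64.51) + 0.6(58.97) = 157.45 + 64.51 + 35.38 = 257.34
5) 1.0(157.45) + 0.6(210.53) + 0.7(183.35) + 0.75(64.51) = 157.45 + 126.32 + 128.35 + 48.38 = 460.50
6) 0.7(157.45) - 0.6(210.53) = 110.22 - 126.32 = -16.10
The largest value is 460.50 kN from combination 5.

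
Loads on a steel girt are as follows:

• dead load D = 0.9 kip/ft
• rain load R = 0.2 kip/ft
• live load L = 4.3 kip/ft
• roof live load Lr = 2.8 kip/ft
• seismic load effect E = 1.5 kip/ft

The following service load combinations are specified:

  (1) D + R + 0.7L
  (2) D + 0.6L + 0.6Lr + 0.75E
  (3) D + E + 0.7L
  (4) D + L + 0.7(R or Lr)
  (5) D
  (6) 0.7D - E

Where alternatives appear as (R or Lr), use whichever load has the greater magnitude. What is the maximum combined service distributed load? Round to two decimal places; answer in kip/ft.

7.16 kip/ft

(R or Lr) → Lr = 2.8 kip/ft.
(1) 1.0(0.9) + 1.0(0.2) + 0.7(4.3) = 0.90 + 0.20 + 3.01 = 4.11
(2) 1.0(0.9) + 0.6(4.3) + 0.6(2.8) + 0.75(1.5) = 0.90 + 2.58 + 1.68 + 1.13 = 6.29
(3) 1.0(0.9) + 1.0(1.5) + 0.7(4.3) = 0.90 + 1.50 + 3.01 = 5.41
(4) 1.0(0.9) + 1.0(4.3) + 0.7(2.8) = 0.90 + 4.30 + 1.96 = 7.16
(5) 1.0(0.9) = 0.90
(6) 0.7(0.9) - 1.0(1.5) = 0.63 - 1.50 = -0.87
Combination 4 governs: w = 7.16 kip/ft.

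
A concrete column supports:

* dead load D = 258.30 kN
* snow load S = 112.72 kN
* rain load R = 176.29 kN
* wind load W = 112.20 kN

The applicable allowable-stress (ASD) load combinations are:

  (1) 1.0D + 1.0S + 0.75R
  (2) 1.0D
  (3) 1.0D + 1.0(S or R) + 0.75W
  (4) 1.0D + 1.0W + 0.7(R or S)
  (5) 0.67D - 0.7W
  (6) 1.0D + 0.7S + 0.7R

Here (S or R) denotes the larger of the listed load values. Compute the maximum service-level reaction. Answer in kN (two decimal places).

518.74 kN

(S or R) → R = 176.29 kN; (R or S) → R = 176.29 kN.
(1) 1.0(258.30) + 1.0(112.72) + 0.75(176.29) = 258.30 + 112.72 + 132.22 = 503.24
(2) 1.0(258.30) = 258.30
(3) 1.0(258.30) + 1.0(176.29) + 0.75(112.20) = 258.30 + 176.29 + 84.15 = 518.74
(4) 1.0(258.30) + 1.0(112.20) + 0.7(176.29) = 258.30 + 112.20 + 123.40 = 493.90
(5) 0.67(258.30) - 0.7(112.20) = 173.06 - 78.54 = 94.52
(6) 1.0(258.30) + 0.7(112.72) + 0.7(176.29) = 460.61
Combination 3 governs: V = 518.74 kN.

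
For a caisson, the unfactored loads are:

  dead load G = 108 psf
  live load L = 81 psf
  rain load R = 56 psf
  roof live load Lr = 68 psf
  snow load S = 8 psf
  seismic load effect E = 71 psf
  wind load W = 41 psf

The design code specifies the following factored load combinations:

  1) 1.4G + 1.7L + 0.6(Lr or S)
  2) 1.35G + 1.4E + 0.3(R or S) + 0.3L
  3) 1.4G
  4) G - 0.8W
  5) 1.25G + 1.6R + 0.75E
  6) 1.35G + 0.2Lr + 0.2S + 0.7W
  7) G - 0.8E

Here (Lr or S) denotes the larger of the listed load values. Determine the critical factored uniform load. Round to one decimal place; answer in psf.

329.7 psf

(Lr or S) → Lr = 68 psf; (R or S) → R = 56 psf.
1) 1.4(108) + 1.7(81) + 0.6(68) = 151.2 + 137.7 + 40.8 = 329.7
2) 1.35(108) + 1.4(71) + 0.3(56) + 0.3(81) = 145.8 + 99.4 + 16.8 + 24.3 = 286.3
3) 1.4(108) = 151.2
4) 1.0(108) - 0.8(41) = 108.0 - 32.8 = 75.2
5) 1.25(108) + 1.6(56) + 0.75(71) = 135.0 + 89.6 + 53.3 = 277.9
6) 1.35(108) + 0.2(68) + 0.2(8) + 0.7(41) = 145.8 + 13.6 + 1.6 + 28.7 = 189.7
7) 1.0(108) - 0.8(71) = 108.0 - 56.8 = 51.2
Maximum is from combination 1.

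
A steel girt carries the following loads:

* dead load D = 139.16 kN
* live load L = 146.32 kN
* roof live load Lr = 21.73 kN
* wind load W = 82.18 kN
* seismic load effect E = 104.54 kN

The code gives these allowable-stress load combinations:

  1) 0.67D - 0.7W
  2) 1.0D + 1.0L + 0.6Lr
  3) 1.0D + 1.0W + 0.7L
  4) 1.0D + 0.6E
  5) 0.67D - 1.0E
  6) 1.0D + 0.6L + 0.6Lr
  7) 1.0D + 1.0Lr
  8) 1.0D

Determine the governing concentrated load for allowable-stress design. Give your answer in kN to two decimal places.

323.76 kN

1) 0.67(139.16) - 0.7(82.18) = 35.71
2) 1.0(139.16) + 1.0(146.32) + 0.6(21.73) = 298.52
3) 1.0(139.16) + 1.0(82.18) + 0.7(146.32) = 323.76
4) 1.0(139.16) + 0.6(104.54) = 201.88
5) 0.67(139.16) - 1.0(104.54) = -11.30
6) 1.0(139.16) + 0.6(146.32) + 0.6(21.73) = 239.99
7) 1.0(139.16) + 1.0(21.73) = 160.89
8) 1.0(139.16) = 139.16
The controlling combination is 3, giving 323.76 kN.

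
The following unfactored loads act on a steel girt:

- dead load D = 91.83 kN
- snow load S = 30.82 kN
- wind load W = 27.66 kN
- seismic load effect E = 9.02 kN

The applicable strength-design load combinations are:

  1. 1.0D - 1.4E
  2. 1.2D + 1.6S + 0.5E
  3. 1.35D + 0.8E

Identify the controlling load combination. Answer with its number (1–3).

Combination 2

1. 1.0(91.83) - 1.4(9.02) = 91.83 - 12.63 = 79.20
2. 1.2(91.83) + 1.6(30.82) + 0.5(9.02) = 110.20 + 49.31 + 4.51 = 164.02
3. 1.35(91.83) + 0.8(9.02) = 123.97 + 7.22 = 131.19
The largest value is 164.02 kN from combination 2.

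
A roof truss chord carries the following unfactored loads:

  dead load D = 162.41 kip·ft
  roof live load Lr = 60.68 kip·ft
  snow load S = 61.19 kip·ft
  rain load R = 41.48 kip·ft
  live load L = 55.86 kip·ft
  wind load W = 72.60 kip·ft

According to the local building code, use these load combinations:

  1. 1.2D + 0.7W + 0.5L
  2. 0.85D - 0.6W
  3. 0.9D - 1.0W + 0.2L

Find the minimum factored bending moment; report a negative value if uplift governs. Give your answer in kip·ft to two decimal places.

84.74 kip·ft

1. 1.2(162.41) + 0.7(72.60) + 0.5(55.86) = 273.64
2. 0.85(162.41) - 0.6(72.60) = 94.49
3. 0.9(162.41) - 1.0(72.60) + 0.2(55.86) = 84.74
Combination 3 gives the minimum: 84.74 kip·ft.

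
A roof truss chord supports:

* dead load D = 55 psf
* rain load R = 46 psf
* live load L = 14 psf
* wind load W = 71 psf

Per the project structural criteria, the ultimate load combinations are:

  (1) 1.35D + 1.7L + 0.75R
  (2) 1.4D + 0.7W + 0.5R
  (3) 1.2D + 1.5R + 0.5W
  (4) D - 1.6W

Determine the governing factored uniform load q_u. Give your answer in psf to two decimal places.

170.50 psf

(1) 1.35(55) + 1.7(14) + 0.75(46) = 74.25 + 23.80 + 34.50 = 132.55
(2) 1.4(55) + 0.7(71) + 0.5(46) = 77.00 + 49.70 + 23.00 = 149.70
(3) 1.2(55) + 1.5(46) + 0.5(71) = 66.00 + 69.00 + 35.50 = 170.50
(4) 1.0(55) - 1.6(71) = 55.00 - 113.60 = -58.60
Combination 3 governs: q_u = 170.50 psf.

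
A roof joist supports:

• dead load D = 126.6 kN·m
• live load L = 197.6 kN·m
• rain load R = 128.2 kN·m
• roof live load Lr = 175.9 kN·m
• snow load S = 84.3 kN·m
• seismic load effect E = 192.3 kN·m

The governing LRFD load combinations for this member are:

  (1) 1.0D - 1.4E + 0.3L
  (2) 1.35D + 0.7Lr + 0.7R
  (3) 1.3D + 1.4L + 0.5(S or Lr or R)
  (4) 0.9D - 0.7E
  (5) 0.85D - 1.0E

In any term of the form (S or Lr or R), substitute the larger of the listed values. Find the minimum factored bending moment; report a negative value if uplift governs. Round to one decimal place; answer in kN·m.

(S or Lr or R) → Lr = 175.9 kN·m.
(1) 1.0(126.6) - 1.4(192.3) + 0.3(197.6) = 126.6 - 269.2 + 59.3 = -83.3
(2) 1.35(126.6) + 0.7(175.9) + 0.7(128.2) = 383.8
(3) 1.3(126.6) + 1.4(197.6) + 0.5(175.9) = 164.6 + 276.6 + 88.0 = 529.2
(4) 0.9(126.6) - 0.7(192.3) = 113.9 - 134.6 = -20.7
(5) 0.85(126.6) - 1.0(192.3) = 107.6 - 192.3 = -84.7
Combination 5 gives the minimum: -84.7 kN·m.

-84.7 kN·m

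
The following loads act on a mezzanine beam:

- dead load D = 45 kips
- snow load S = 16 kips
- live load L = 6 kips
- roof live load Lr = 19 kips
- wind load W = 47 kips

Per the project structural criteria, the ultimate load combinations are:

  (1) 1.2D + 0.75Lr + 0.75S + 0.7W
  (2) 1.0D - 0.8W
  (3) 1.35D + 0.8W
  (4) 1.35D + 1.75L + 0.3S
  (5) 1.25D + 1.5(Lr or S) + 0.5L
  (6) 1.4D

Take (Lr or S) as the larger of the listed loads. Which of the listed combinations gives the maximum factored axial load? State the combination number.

(Lr or S) → Lr = 19 kips.
(1) 1.2(45) + 0.75(19) + 0.75(16) + 0.7(47) = 54.00 + 14.25 + 12.00 + 32.90 = 113.15
(2) 1.0(45) - 0.8(47) = 45.00 - 37.60 = 7.40
(3) 1.35(45) + 0.8(47) = 60.75 + 37.60 = 98.35
(4) 1.35(45) + 1.75(6) + 0.3(16) = 60.75 + 10.50 + 4.80 = 76.05
(5) 1.25(45) + 1.5(19) + 0.5(6) = 56.25 + 28.50 + 3.00 = 87.75
(6) 1.4(45) = 63.00
The largest value is 113.15 kips from combination 1.

Combination 1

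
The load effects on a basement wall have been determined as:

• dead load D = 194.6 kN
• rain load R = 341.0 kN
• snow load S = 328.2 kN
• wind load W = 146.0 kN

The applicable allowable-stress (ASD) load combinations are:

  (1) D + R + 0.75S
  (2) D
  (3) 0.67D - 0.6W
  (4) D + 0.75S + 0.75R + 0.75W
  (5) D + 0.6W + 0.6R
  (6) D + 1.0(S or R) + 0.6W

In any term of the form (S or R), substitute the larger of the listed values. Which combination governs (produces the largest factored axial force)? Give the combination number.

Combination 4

(S or R) → R = 341.0 kN.
(1) 1.0(194.6) + 1.0(341.0) + 0.75(328.2) = 194.6 + 341.0 + 246.2 = 781.8
(2) 1.0(194.6) = 194.6
(3) 0.67(194.6) - 0.6(146.0) = 130.4 - 87.6 = 42.8
(4) 1.0(194.6) + 0.75(328.2) + 0.75(341.0) + 0.75(146.0) = 806.0
(5) 1.0(194.6) + 0.6(146.0) + 0.6(341.0) = 194.6 + 87.6 + 204.6 = 486.8
(6) 1.0(194.6) + 1.0(341.0) + 0.6(146.0) = 194.6 + 341.0 + 87.6 = 623.2
The largest value is 806.0 kN from combination 4.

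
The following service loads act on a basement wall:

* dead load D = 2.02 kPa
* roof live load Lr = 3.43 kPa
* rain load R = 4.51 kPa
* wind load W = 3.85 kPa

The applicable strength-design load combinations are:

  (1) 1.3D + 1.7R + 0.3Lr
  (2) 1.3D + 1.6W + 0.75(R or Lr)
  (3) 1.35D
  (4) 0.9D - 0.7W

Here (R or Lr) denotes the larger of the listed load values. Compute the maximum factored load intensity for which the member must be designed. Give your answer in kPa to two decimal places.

12.17 kPa

(R or Lr) → R = 4.51 kPa.
(1) 1.3(2.02) + 1.7(4.51) + 0.3(3.43) = 11.32
(2) 1.3(2.02) + 1.6(3.85) + 0.75(4.51) = 12.17
(3) 1.35(2.02) = 2.73
(4) 0.9(2.02) - 0.7(3.85) = -0.88
Combination 2 governs: q_u = 12.17 kPa.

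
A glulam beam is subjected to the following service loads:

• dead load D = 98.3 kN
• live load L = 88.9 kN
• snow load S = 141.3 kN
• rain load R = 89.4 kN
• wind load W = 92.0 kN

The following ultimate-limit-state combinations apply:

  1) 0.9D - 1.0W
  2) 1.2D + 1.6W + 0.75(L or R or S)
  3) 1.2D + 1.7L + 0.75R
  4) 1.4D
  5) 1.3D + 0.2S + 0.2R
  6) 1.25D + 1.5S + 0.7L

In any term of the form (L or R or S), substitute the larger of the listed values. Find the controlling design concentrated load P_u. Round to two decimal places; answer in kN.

397.06 kN

(L or R or S) → S = 141.3 kN.
1) 0.9(98.3) - 1.0(92.0) = 88.47 - 92.00 = -3.53
2) 1.2(98.3) + 1.6(92.0) + 0.75(141.3) = 117.96 + 147.20 + 105.98 = 371.14
3) 1.2(98.3) + 1.7(88.9) + 0.75(89.4) = 117.96 + 151.13 + 67.05 = 336.14
4) 1.4(98.3) = 137.62
5) 1.3(98.3) + 0.2(141.3) + 0.2(89.4) = 127.79 + 28.26 + 17.88 = 173.93
6) 1.25(98.3) + 1.5(141.3) + 0.7(88.9) = 122.88 + 211.95 + 62.23 = 397.06
Combination 6 governs: P_u = 397.06 kN.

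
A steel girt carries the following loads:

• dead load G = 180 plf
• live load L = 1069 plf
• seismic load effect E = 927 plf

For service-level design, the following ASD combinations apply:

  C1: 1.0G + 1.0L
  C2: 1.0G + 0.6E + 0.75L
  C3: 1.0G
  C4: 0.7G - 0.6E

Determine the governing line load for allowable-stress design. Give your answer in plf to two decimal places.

C1: 1.0(180) + 1.0(1069) = 180.00 + 1069.00 = 1249.00
C2: 1.0(180) + 0.6(927) + 0.75(1069) = 180.00 + 556.20 + 801.75 = 1537.95
C3: 1.0(180) = 180.00
C4: 0.7(180) - 0.6(927) = 126.00 - 556.20 = -430.20
Combination 2 governs: w = 1537.95 plf.

1537.95 plf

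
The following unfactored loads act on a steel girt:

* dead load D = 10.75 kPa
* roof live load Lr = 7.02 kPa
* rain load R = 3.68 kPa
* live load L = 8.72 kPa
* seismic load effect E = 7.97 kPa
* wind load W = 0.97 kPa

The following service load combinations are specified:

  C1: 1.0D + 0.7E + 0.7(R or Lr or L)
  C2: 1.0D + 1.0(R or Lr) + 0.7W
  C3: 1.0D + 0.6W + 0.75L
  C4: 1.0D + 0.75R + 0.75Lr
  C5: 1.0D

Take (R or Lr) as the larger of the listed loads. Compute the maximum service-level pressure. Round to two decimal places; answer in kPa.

22.43 kPa

(R or Lr or L) → L = 8.72 kPa; (R or Lr) → Lr = 7.02 kPa.
C1: 1.0(10.75) + 0.7(7.97) + 0.7(8.72) = 10.75 + 5.58 + 6.10 = 22.43
C2: 1.0(10.75) + 1.0(7.02) + 0.7(0.97) = 10.75 + 7.02 + 0.68 = 18.45
C3: 1.0(10.75) + 0.6(0.97) + 0.75(8.72) = 10.75 + 0.58 + 6.54 = 17.87
C4: 1.0(10.75) + 0.75(3.68) + 0.75(7.02) = 10.75 + 2.76 + 5.27 = 18.78
C5: 1.0(10.75) = 10.75
Combination 1 governs: p = 22.43 kPa.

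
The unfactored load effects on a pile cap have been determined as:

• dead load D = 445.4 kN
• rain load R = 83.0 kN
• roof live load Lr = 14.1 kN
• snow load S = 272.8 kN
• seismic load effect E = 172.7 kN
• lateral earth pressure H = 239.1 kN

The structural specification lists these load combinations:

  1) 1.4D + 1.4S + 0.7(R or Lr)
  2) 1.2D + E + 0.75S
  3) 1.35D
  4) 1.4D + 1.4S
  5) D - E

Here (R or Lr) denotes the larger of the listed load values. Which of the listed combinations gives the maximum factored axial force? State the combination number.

(R or Lr) → R = 83.0 kN.
1) 1.4(445.4) + 1.4(272.8) + 0.7(83.0) = 1063.58
2) 1.2(445.4) + 1.0(172.7) + 0.75(272.8) = 911.78
3) 1.35(445.4) = 601.29
4) 1.4(445.4) + 1.4(272.8) = 1005.48
5) 1.0(445.4) - 1.0(172.7) = 272.70
The largest value is 1063.58 kN from combination 1.

Combination 1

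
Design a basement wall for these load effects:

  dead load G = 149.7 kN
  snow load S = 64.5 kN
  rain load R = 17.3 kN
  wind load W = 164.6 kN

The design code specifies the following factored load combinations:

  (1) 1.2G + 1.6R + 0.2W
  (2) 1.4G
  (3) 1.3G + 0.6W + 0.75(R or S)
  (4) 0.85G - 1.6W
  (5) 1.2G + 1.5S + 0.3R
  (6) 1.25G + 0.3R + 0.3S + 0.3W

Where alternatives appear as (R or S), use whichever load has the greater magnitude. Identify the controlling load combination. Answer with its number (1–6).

(R or S) → S = 64.5 kN.
(1) 1.2(149.7) + 1.6(17.3) + 0.2(164.6) = 179.64 + 27.68 + 32.92 = 240.24
(2) 1.4(149.7) = 209.58
(3) 1.3(149.7) + 0.6(164.6) + 0.75(64.5) = 194.61 + 98.76 + 48.38 = 341.75
(4) 0.85(149.7) - 1.6(164.6) = -136.12
(5) 1.2(149.7) + 1.5(64.5) + 0.3(17.3) = 179.64 + 96.75 + 5.19 = 281.58
(6) 1.25(149.7) + 0.3(17.3) + 0.3(64.5) + 0.3(164.6) = 187.13 + 5.19 + 19.35 + 49.38 = 261.05
The largest value is 341.75 kN from combination 3.

Combination 3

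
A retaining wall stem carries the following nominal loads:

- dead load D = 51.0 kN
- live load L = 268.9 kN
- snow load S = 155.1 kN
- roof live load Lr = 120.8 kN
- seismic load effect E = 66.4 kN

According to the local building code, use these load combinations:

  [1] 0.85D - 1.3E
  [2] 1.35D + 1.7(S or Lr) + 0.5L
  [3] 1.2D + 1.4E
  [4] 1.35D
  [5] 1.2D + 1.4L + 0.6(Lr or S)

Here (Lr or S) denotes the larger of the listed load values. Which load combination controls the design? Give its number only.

(S or Lr) → S = 155.1 kN; (Lr or S) → S = 155.1 kN.
[1] 0.85(51.0) - 1.3(66.4) = -43.0
[2] 1.35(51.0) + 1.7(155.1) + 0.5(268.9) = 467.0
[3] 1.2(51.0) + 1.4(66.4) = 61.2 + 93.0 = 154.2
[4] 1.35(51.0) = 68.9
[5] 1.2(51.0) + 1.4(268.9) + 0.6(155.1) = 530.7
The largest value is 530.7 kN from combination 5.

Combination 5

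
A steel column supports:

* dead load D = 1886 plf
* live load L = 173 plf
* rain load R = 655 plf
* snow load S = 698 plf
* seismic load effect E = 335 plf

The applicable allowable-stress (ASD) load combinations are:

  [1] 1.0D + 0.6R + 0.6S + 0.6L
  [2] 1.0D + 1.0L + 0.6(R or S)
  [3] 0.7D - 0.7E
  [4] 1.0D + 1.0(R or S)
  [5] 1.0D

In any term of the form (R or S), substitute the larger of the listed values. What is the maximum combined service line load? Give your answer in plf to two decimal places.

2801.60 plf

(R or S) → S = 698 plf.
[1] 1.0(1886) + 0.6(655) + 0.6(698) + 0.6(173) = 1886.00 + 393.00 + 418.80 + 103.80 = 2801.60
[2] 1.0(1886) + 1.0(173) + 0.6(698) = 1886.00 + 173.00 + 418.80 = 2477.80
[3] 0.7(1886) - 0.7(335) = 1320.20 - 234.50 = 1085.70
[4] 1.0(1886) + 1.0(698) = 1886.00 + 698.00 = 2584.00
[5] 1.0(1886) = 1886.00
Maximum is from combination 1.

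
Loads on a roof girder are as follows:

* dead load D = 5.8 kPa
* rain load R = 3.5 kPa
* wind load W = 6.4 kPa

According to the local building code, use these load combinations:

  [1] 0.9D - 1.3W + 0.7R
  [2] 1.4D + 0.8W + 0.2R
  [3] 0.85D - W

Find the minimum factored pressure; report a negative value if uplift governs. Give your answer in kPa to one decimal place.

[1] 0.9(5.8) - 1.3(6.4) + 0.7(3.5) = -0.7
[2] 1.4(5.8) + 0.8(6.4) + 0.2(3.5) = 8.1 + 5.1 + 0.7 = 13.9
[3] 0.85(5.8) - 1.0(6.4) = 4.9 - 6.4 = -1.5
Combination 3 gives the minimum: -1.5 kPa.

-1.5 kPa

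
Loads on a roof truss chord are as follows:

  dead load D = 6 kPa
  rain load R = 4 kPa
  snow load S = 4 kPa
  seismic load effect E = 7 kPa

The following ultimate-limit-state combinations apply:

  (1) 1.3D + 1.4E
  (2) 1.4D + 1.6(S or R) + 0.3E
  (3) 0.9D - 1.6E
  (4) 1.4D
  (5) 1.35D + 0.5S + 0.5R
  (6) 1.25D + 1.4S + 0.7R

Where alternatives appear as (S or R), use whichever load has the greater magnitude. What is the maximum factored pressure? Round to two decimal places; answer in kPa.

17.60 kPa

(S or R) → S = 4 kPa.
(1) 1.3(6) + 1.4(7) = 7.80 + 9.80 = 17.60
(2) 1.4(6) + 1.6(4) + 0.3(7) = 8.40 + 6.40 + 2.10 = 16.90
(3) 0.9(6) - 1.6(7) = 5.40 - 11.20 = -5.80
(4) 1.4(6) = 8.40
(5) 1.35(6) + 0.5(4) + 0.5(4) = 8.10 + 2.00 + 2.00 = 12.10
(6) 1.25(6) + 1.4(4) + 0.7(4) = 7.50 + 5.60 + 2.80 = 15.90
Combination 1 governs: p_u = 17.60 kPa.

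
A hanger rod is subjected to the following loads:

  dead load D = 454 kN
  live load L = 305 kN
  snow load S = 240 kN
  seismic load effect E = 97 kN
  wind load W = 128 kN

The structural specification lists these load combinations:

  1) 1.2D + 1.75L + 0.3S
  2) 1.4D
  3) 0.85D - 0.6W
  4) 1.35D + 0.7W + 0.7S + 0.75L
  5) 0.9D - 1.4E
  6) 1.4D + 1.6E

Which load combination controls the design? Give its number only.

1) 1.2(454) + 1.75(305) + 0.3(240) = 1150.55
2) 1.4(454) = 635.60
3) 0.85(454) - 0.6(128) = 309.10
4) 1.35(454) + 0.7(128) + 0.7(240) + 0.75(305) = 1099.25
5) 0.9(454) - 1.4(97) = 272.80
6) 1.4(454) + 1.6(97) = 790.80
The largest value is 1150.55 kN from combination 1.

Combination 1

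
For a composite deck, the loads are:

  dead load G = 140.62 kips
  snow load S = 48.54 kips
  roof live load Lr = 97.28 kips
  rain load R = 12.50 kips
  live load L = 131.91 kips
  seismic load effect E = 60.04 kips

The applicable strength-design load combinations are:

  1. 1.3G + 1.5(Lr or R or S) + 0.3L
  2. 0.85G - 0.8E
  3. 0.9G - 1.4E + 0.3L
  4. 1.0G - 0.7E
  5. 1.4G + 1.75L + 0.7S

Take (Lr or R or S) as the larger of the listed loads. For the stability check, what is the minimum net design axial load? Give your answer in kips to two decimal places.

(Lr or R or S) → Lr = 97.28 kips.
1. 1.3(140.62) + 1.5(97.28) + 0.3(131.91) = 368.30
2. 0.85(140.62) - 0.8(60.04) = 71.50
3. 0.9(140.62) - 1.4(60.04) + 0.3(131.91) = 82.08
4. 1.0(140.62) - 0.7(60.04) = 98.59
5. 1.4(140.62) + 1.75(131.91) + 0.7(48.54) = 461.69
Combination 2 gives the minimum: 71.50 kips.

71.50 kips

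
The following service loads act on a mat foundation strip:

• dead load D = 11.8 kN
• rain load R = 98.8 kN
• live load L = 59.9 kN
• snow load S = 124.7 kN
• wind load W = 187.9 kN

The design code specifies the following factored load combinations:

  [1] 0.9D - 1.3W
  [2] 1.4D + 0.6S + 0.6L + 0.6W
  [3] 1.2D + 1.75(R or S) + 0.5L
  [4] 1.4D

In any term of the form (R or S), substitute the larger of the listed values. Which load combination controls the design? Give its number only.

Combination 3

(R or S) → S = 124.7 kN.
[1] 0.9(11.8) - 1.3(187.9) = 10.62 - 244.27 = -233.65
[2] 1.4(11.8) + 0.6(124.7) + 0.6(59.9) + 0.6(187.9) = 16.52 + 74.82 + 35.94 + 112.74 = 240.02
[3] 1.2(11.8) + 1.75(124.7) + 0.5(59.9) = 14.16 + 218.23 + 29.95 = 262.34
[4] 1.4(11.8) = 16.52
The largest value is 262.34 kN from combination 3.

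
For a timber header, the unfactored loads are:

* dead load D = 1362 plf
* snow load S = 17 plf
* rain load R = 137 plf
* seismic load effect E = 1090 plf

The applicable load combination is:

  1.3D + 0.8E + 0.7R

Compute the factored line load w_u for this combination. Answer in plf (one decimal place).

1.3(1362) + 0.8(1090) + 0.7(137) = 1770.6 + 872.0 + 95.9 = 2738.5
w_u = 2738.5 plf.

2738.5 plf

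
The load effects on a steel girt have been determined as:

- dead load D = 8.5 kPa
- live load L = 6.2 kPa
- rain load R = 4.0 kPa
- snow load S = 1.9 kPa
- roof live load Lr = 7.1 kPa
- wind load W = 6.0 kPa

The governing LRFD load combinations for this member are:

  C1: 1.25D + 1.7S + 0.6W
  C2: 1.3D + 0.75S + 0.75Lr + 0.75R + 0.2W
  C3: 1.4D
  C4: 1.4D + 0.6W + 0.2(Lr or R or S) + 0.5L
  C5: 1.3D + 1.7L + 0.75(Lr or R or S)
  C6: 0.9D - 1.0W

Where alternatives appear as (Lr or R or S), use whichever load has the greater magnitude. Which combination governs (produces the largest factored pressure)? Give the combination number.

Combination 5

(Lr or R or S) → Lr = 7.1 kPa.
C1: 1.25(8.5) + 1.7(1.9) + 0.6(6.0) = 17.5
C2: 1.3(8.5) + 0.75(1.9) + 0.75(7.1) + 0.75(4.0) + 0.2(6.0) = 11.1 + 1.4 + 5.3 + 3.0 + 1.2 = 22.0
C3: 1.4(8.5) = 11.9
C4: 1.4(8.5) + 0.6(6.0) + 0.2(7.1) + 0.5(6.2) = 11.9 + 3.6 + 1.4 + 3.1 = 20.0
C5: 1.3(8.5) + 1.7(6.2) + 0.75(7.1) = 11.1 + 10.5 + 5.3 = 26.9
C6: 0.9(8.5) - 1.0(6.0) = 7.7 - 6.0 = 1.7
The largest value is 26.9 kPa from combination 5.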